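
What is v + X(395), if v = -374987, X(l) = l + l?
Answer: -374197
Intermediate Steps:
X(l) = 2*l
v + X(395) = -374987 + 2*395 = -374987 + 790 = -374197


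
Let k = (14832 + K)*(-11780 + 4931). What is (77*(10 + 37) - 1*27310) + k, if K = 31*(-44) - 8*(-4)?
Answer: -92485191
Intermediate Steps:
K = -1332 (K = -1364 + 32 = -1332)
k = -92461500 (k = (14832 - 1332)*(-11780 + 4931) = 13500*(-6849) = -92461500)
(77*(10 + 37) - 1*27310) + k = (77*(10 + 37) - 1*27310) - 92461500 = (77*47 - 27310) - 92461500 = (3619 - 27310) - 92461500 = -23691 - 92461500 = -92485191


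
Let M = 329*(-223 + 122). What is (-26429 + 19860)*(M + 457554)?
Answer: -2787390925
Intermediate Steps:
M = -33229 (M = 329*(-101) = -33229)
(-26429 + 19860)*(M + 457554) = (-26429 + 19860)*(-33229 + 457554) = -6569*424325 = -2787390925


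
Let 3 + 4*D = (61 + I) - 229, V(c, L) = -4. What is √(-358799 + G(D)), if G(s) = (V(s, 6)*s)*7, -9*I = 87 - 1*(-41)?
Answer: I*√3217522/3 ≈ 597.92*I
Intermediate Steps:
I = -128/9 (I = -(87 - 1*(-41))/9 = -(87 + 41)/9 = -⅑*128 = -128/9 ≈ -14.222)
D = -1667/36 (D = -¾ + ((61 - 128/9) - 229)/4 = -¾ + (421/9 - 229)/4 = -¾ + (¼)*(-1640/9) = -¾ - 410/9 = -1667/36 ≈ -46.306)
G(s) = -28*s (G(s) = -4*s*7 = -28*s)
√(-358799 + G(D)) = √(-358799 - 28*(-1667/36)) = √(-358799 + 11669/9) = √(-3217522/9) = I*√3217522/3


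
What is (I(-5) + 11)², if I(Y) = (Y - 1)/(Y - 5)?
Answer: 3364/25 ≈ 134.56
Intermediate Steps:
I(Y) = (-1 + Y)/(-5 + Y)
(I(-5) + 11)² = ((-1 - 5)/(-5 - 5) + 11)² = (-6/(-10) + 11)² = (-⅒*(-6) + 11)² = (⅗ + 11)² = (58/5)² = 3364/25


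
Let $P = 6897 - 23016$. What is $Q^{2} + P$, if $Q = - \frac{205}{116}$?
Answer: $- \frac{216855239}{13456} \approx -16116.0$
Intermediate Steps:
$Q = - \frac{205}{116}$ ($Q = \left(-205\right) \frac{1}{116} = - \frac{205}{116} \approx -1.7672$)
$P = -16119$ ($P = 6897 - 23016 = -16119$)
$Q^{2} + P = \left(- \frac{205}{116}\right)^{2} - 16119 = \frac{42025}{13456} - 16119 = - \frac{216855239}{13456}$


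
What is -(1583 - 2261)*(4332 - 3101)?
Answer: 834618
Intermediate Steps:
-(1583 - 2261)*(4332 - 3101) = -(-678)*1231 = -1*(-834618) = 834618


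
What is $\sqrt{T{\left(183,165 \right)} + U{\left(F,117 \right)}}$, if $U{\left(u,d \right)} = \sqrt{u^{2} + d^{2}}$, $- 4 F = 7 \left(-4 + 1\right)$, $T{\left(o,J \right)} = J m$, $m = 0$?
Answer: $\frac{\sqrt{3} \sqrt[4]{24385}}{2} \approx 10.822$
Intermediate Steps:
$T{\left(o,J \right)} = 0$ ($T{\left(o,J \right)} = J 0 = 0$)
$F = \frac{21}{4}$ ($F = - \frac{7 \left(-4 + 1\right)}{4} = - \frac{7 \left(-3\right)}{4} = \left(- \frac{1}{4}\right) \left(-21\right) = \frac{21}{4} \approx 5.25$)
$U{\left(u,d \right)} = \sqrt{d^{2} + u^{2}}$
$\sqrt{T{\left(183,165 \right)} + U{\left(F,117 \right)}} = \sqrt{0 + \sqrt{117^{2} + \left(\frac{21}{4}\right)^{2}}} = \sqrt{0 + \sqrt{13689 + \frac{441}{16}}} = \sqrt{0 + \sqrt{\frac{219465}{16}}} = \sqrt{0 + \frac{3 \sqrt{24385}}{4}} = \sqrt{\frac{3 \sqrt{24385}}{4}} = \frac{\sqrt[4]{24385} \cdot 2 \sqrt{3}}{4}$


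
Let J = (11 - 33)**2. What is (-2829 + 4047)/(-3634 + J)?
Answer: -29/75 ≈ -0.38667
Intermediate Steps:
J = 484 (J = (-22)**2 = 484)
(-2829 + 4047)/(-3634 + J) = (-2829 + 4047)/(-3634 + 484) = 1218/(-3150) = 1218*(-1/3150) = -29/75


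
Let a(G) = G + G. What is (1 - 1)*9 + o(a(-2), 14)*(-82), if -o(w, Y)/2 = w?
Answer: -656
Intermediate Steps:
a(G) = 2*G
o(w, Y) = -2*w
(1 - 1)*9 + o(a(-2), 14)*(-82) = (1 - 1)*9 - 4*(-2)*(-82) = 0*9 - 2*(-4)*(-82) = 0 + 8*(-82) = 0 - 656 = -656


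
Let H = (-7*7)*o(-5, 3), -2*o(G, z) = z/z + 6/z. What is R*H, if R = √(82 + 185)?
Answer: 147*√267/2 ≈ 1201.0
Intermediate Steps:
o(G, z) = -½ - 3/z (o(G, z) = -(z/z + 6/z)/2 = -(1 + 6/z)/2 = -½ - 3/z)
H = 147/2 (H = (-7*7)*((½)*(-6 - 1*3)/3) = -49*(-6 - 3)/(2*3) = -49*(-9)/(2*3) = -49*(-3/2) = 147/2 ≈ 73.500)
R = √267 ≈ 16.340
R*H = √267*(147/2) = 147*√267/2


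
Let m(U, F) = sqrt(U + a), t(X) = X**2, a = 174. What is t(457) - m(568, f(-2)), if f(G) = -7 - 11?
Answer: 208849 - sqrt(742) ≈ 2.0882e+5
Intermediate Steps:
f(G) = -18
m(U, F) = sqrt(174 + U) (m(U, F) = sqrt(U + 174) = sqrt(174 + U))
t(457) - m(568, f(-2)) = 457**2 - sqrt(174 + 568) = 208849 - sqrt(742)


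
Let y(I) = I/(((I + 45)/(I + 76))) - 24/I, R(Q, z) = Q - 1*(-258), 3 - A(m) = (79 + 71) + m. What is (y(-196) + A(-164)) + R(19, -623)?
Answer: 1023732/7399 ≈ 138.36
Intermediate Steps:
A(m) = -147 - m (A(m) = 3 - ((79 + 71) + m) = 3 - (150 + m) = 3 + (-150 - m) = -147 - m)
R(Q, z) = 258 + Q (R(Q, z) = Q + 258 = 258 + Q)
y(I) = -24/I + I*(76 + I)/(45 + I) (y(I) = I/(((45 + I)/(76 + I))) - 24/I = I*((76 + I)/(45 + I)) - 24/I = I*(76 + I)/(45 + I) - 24/I = -24/I + I*(76 + I)/(45 + I))
(y(-196) + A(-164)) + R(19, -623) = ((-1080 + (-196)**3 - 24*(-196) + 76*(-196)**2)/((-196)*(45 - 196)) + (-147 - 1*(-164))) + (258 + 19) = (-1/196*(-1080 - 7529536 + 4704 + 76*38416)/(-151) + (-147 + 164)) + 277 = (-1/196*(-1/151)*(-1080 - 7529536 + 4704 + 2919616) + 17) + 277 = (-1/196*(-1/151)*(-4606296) + 17) + 277 = (-1151574/7399 + 17) + 277 = -1025791/7399 + 277 = 1023732/7399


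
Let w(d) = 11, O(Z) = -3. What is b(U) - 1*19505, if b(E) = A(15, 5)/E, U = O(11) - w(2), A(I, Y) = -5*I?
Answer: -272995/14 ≈ -19500.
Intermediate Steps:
U = -14 (U = -3 - 1*11 = -3 - 11 = -14)
b(E) = -75/E (b(E) = (-5*15)/E = -75/E)
b(U) - 1*19505 = -75/(-14) - 1*19505 = -75*(-1/14) - 19505 = 75/14 - 19505 = -272995/14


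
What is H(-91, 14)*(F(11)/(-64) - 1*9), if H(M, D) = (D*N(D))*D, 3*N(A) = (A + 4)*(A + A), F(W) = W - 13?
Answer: -295323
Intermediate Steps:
F(W) = -13 + W
N(A) = 2*A*(4 + A)/3 (N(A) = ((A + 4)*(A + A))/3 = ((4 + A)*(2*A))/3 = (2*A*(4 + A))/3 = 2*A*(4 + A)/3)
H(M, D) = 2*D³*(4 + D)/3 (H(M, D) = (D*(2*D*(4 + D)/3))*D = (2*D²*(4 + D)/3)*D = 2*D³*(4 + D)/3)
H(-91, 14)*(F(11)/(-64) - 1*9) = ((⅔)*14³*(4 + 14))*((-13 + 11)/(-64) - 1*9) = ((⅔)*2744*18)*(-2*(-1/64) - 9) = 32928*(1/32 - 9) = 32928*(-287/32) = -295323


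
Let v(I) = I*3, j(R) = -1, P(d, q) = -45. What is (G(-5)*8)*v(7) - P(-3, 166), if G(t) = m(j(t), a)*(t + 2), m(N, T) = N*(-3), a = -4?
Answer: -1467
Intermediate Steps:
m(N, T) = -3*N
v(I) = 3*I
G(t) = 6 + 3*t (G(t) = (-3*(-1))*(t + 2) = 3*(2 + t) = 6 + 3*t)
(G(-5)*8)*v(7) - P(-3, 166) = ((6 + 3*(-5))*8)*(3*7) - 1*(-45) = ((6 - 15)*8)*21 + 45 = -9*8*21 + 45 = -72*21 + 45 = -1512 + 45 = -1467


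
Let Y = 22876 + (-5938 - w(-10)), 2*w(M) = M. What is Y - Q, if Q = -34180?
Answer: 51123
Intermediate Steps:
w(M) = M/2
Y = 16943 (Y = 22876 + (-5938 - (-10)/2) = 22876 + (-5938 - 1*(-5)) = 22876 + (-5938 + 5) = 22876 - 5933 = 16943)
Y - Q = 16943 - 1*(-34180) = 16943 + 34180 = 51123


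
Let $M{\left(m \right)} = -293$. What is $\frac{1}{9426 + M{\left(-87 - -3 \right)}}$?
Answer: $\frac{1}{9133} \approx 0.00010949$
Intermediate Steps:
$\frac{1}{9426 + M{\left(-87 - -3 \right)}} = \frac{1}{9426 - 293} = \frac{1}{9133}$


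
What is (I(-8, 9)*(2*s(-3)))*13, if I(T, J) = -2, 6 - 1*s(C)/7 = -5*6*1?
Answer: -13104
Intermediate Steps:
s(C) = 252 (s(C) = 42 - 7*(-5*6) = 42 - (-210) = 42 - 7*(-30) = 42 + 210 = 252)
(I(-8, 9)*(2*s(-3)))*13 = -4*252*13 = -2*504*13 = -1008*13 = -13104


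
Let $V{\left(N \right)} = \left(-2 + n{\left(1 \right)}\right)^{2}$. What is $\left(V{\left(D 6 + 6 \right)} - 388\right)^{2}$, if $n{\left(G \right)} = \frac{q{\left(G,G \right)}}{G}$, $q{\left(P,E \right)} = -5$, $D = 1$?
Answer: $114921$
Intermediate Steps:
$n{\left(G \right)} = - \frac{5}{G}$
$V{\left(N \right)} = 49$ ($V{\left(N \right)} = \left(-2 - \frac{5}{1}\right)^{2} = \left(-2 - 5\right)^{2} = \left(-7\right)^{2} = 49$)
$\left(V{\left(D 6 + 6 \right)} - 388\right)^{2} = \left(49 - 388\right)^{2} = \left(-339\right)^{2} = 114921$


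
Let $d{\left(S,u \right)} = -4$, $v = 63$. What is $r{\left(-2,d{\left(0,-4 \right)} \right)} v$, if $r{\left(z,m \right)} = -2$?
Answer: $-126$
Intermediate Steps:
$r{\left(-2,d{\left(0,-4 \right)} \right)} v = \left(-2\right) 63 = -126$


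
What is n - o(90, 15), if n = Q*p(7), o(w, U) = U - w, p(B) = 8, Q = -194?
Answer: -1477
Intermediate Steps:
n = -1552 (n = -194*8 = -1552)
n - o(90, 15) = -1552 - (15 - 1*90) = -1552 - (15 - 90) = -1552 - 1*(-75) = -1552 + 75 = -1477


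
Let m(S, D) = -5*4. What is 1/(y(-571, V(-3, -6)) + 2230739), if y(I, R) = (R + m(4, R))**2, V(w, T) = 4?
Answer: 1/2230995 ≈ 4.4823e-7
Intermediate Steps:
m(S, D) = -20
y(I, R) = (-20 + R)**2 (y(I, R) = (R - 20)**2 = (-20 + R)**2)
1/(y(-571, V(-3, -6)) + 2230739) = 1/((-20 + 4)**2 + 2230739) = 1/((-16)**2 + 2230739) = 1/(256 + 2230739) = 1/2230995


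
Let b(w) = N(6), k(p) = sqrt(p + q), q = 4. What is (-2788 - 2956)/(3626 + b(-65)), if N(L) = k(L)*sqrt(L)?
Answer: -2603468/1643477 + 1436*sqrt(15)/1643477 ≈ -1.5807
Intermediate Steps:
k(p) = sqrt(4 + p) (k(p) = sqrt(p + 4) = sqrt(4 + p))
N(L) = sqrt(L)*sqrt(4 + L) (N(L) = sqrt(4 + L)*sqrt(L) = sqrt(L)*sqrt(4 + L))
b(w) = 2*sqrt(15) (b(w) = sqrt(6)*sqrt(4 + 6) = sqrt(6)*sqrt(10) = 2*sqrt(15))
(-2788 - 2956)/(3626 + b(-65)) = (-2788 - 2956)/(3626 + 2*sqrt(15)) = -5744/(3626 + 2*sqrt(15))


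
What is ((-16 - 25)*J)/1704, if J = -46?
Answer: 943/852 ≈ 1.1068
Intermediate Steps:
((-16 - 25)*J)/1704 = ((-16 - 25)*(-46))/1704 = -41*(-46)*(1/1704) = 1886*(1/1704) = 943/852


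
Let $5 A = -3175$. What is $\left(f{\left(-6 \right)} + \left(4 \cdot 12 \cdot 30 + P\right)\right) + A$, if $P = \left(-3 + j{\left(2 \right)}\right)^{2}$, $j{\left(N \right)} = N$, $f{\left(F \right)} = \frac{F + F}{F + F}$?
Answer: $807$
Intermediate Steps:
$f{\left(F \right)} = 1$ ($f{\left(F \right)} = \frac{2 F}{2 F} = 2 F \frac{1}{2 F} = 1$)
$P = 1$ ($P = \left(-3 + 2\right)^{2} = \left(-1\right)^{2} = 1$)
$A = -635$ ($A = \frac{1}{5} \left(-3175\right) = -635$)
$\left(f{\left(-6 \right)} + \left(4 \cdot 12 \cdot 30 + P\right)\right) + A = \left(1 + \left(4 \cdot 12 \cdot 30 + 1\right)\right) - 635 = \left(1 + \left(48 \cdot 30 + 1\right)\right) - 635 = \left(1 + \left(1440 + 1\right)\right) - 635 = \left(1 + 1441\right) - 635 = 1442 - 635 = 807$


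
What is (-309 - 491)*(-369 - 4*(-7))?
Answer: 272800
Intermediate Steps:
(-309 - 491)*(-369 - 4*(-7)) = -800*(-369 + 28) = -800*(-341) = 272800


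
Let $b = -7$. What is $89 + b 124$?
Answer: $-779$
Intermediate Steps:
$89 + b 124 = 89 - 868 = -779$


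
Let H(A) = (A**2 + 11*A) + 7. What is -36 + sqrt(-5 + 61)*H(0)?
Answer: -36 + 14*sqrt(14) ≈ 16.383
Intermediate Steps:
H(A) = 7 + A**2 + 11*A
-36 + sqrt(-5 + 61)*H(0) = -36 + sqrt(-5 + 61)*(7 + 0**2 + 11*0) = -36 + sqrt(56)*(7 + 0 + 0) = -36 + (2*sqrt(14))*7 = -36 + 14*sqrt(14)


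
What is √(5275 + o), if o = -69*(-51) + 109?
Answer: √8903 ≈ 94.356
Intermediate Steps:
o = 3628 (o = 3519 + 109 = 3628)
√(5275 + o) = √(5275 + 3628) = √8903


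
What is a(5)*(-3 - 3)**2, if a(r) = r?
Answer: 180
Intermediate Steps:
a(5)*(-3 - 3)**2 = 5*(-3 - 3)**2 = 5*(-6)**2 = 5*36 = 180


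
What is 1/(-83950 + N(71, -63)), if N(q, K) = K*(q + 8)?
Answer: -1/88927 ≈ -1.1245e-5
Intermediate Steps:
N(q, K) = K*(8 + q)
1/(-83950 + N(71, -63)) = 1/(-83950 - 63*(8 + 71)) = 1/(-83950 - 63*79) = 1/(-83950 - 4977) = 1/(-88927) = -1/88927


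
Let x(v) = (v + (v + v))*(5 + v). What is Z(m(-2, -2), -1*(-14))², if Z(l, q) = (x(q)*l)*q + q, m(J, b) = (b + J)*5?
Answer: 49919177476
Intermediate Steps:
x(v) = 3*v*(5 + v) (x(v) = (v + 2*v)*(5 + v) = (3*v)*(5 + v) = 3*v*(5 + v))
m(J, b) = 5*J + 5*b (m(J, b) = (J + b)*5 = 5*J + 5*b)
Z(l, q) = q + 3*l*q²*(5 + q) (Z(l, q) = ((3*q*(5 + q))*l)*q + q = (3*l*q*(5 + q))*q + q = 3*l*q²*(5 + q) + q = q + 3*l*q²*(5 + q))
Z(m(-2, -2), -1*(-14))² = ((-1*(-14))*(1 + 3*(5*(-2) + 5*(-2))*(-1*(-14))*(5 - 1*(-14))))² = (14*(1 + 3*(-10 - 10)*14*(5 + 14)))² = (14*(1 + 3*(-20)*14*19))² = (14*(1 - 15960))² = (14*(-15959))² = (-223426)² = 49919177476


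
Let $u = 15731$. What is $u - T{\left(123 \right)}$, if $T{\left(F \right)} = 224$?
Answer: $15507$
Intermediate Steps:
$u - T{\left(123 \right)} = 15731 - 224 = 15507$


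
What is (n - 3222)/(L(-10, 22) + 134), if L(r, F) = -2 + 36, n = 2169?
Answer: -351/56 ≈ -6.2679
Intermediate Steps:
L(r, F) = 34
(n - 3222)/(L(-10, 22) + 134) = (2169 - 3222)/(34 + 134) = -1053/168 = -1053*1/168 = -351/56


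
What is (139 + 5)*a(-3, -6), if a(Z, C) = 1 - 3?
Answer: -288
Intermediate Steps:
a(Z, C) = -2
(139 + 5)*a(-3, -6) = (139 + 5)*(-2) = 144*(-2) = -288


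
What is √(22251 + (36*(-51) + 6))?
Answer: 3*√2269 ≈ 142.90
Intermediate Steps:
√(22251 + (36*(-51) + 6)) = √(22251 + (-1836 + 6)) = √(22251 - 1830) = √20421 = 3*√2269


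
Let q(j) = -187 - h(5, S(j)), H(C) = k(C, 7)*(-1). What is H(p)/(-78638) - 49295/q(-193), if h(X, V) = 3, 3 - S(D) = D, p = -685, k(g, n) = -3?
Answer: 193822982/747061 ≈ 259.45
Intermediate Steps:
S(D) = 3 - D
H(C) = 3 (H(C) = -3*(-1) = 3)
q(j) = -190 (q(j) = -187 - 1*3 = -187 - 3 = -190)
H(p)/(-78638) - 49295/q(-193) = 3/(-78638) - 49295/(-190) = 3*(-1/78638) - 49295*(-1/190) = -3/78638 + 9859/38 = 193822982/747061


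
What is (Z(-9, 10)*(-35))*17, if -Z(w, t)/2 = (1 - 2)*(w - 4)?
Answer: 15470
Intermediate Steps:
Z(w, t) = -8 + 2*w (Z(w, t) = -2*(1 - 2)*(w - 4) = -(-2)*(-4 + w) = -2*(4 - w) = -8 + 2*w)
(Z(-9, 10)*(-35))*17 = ((-8 + 2*(-9))*(-35))*17 = ((-8 - 18)*(-35))*17 = -26*(-35)*17 = 910*17 = 15470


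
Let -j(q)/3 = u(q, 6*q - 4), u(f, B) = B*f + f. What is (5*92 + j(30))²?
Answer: 239320900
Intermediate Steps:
u(f, B) = f + B*f
j(q) = -3*q*(-3 + 6*q) (j(q) = -3*q*(1 + (6*q - 4)) = -3*q*(1 + (-4 + 6*q)) = -3*q*(-3 + 6*q))
(5*92 + j(30))² = (5*92 + 9*30*(1 - 2*30))² = (460 + 9*30*(1 - 60))² = (460 + 9*30*(-59))² = (460 - 15930)² = (-15470)² = 239320900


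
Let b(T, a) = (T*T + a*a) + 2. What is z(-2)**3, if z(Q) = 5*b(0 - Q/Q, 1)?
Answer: 8000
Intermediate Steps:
b(T, a) = 2 + T**2 + a**2 (b(T, a) = (T**2 + a**2) + 2 = 2 + T**2 + a**2)
z(Q) = 20 (z(Q) = 5*(2 + (0 - Q/Q)**2 + 1**2) = 5*(2 + (0 - 1*1)**2 + 1) = 5*(2 + (0 - 1)**2 + 1) = 5*(2 + (-1)**2 + 1) = 5*(2 + 1 + 1) = 5*4 = 20)
z(-2)**3 = 20**3 = 8000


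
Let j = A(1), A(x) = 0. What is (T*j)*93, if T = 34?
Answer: 0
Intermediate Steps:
j = 0
(T*j)*93 = (34*0)*93 = 0*93 = 0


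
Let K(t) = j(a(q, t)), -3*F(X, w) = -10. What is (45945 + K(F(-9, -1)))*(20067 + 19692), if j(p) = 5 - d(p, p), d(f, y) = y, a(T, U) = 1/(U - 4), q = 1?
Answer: 3653971377/2 ≈ 1.8270e+9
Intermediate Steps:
a(T, U) = 1/(-4 + U)
F(X, w) = 10/3 (F(X, w) = -⅓*(-10) = 10/3)
j(p) = 5 - p
K(t) = 5 - 1/(-4 + t)
(45945 + K(F(-9, -1)))*(20067 + 19692) = (45945 + (-21 + 5*(10/3))/(-4 + 10/3))*(20067 + 19692) = (45945 + (-21 + 50/3)/(-⅔))*39759 = (45945 - 3/2*(-13/3))*39759 = (45945 + 13/2)*39759 = (91903/2)*39759 = 3653971377/2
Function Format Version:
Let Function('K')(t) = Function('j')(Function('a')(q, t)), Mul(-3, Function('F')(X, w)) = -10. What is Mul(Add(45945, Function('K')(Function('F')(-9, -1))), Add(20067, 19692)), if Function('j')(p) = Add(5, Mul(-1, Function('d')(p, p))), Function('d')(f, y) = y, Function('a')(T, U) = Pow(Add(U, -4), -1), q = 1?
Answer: Rational(3653971377, 2) ≈ 1.8270e+9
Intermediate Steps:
Function('a')(T, U) = Pow(Add(-4, U), -1)
Function('F')(X, w) = Rational(10, 3) (Function('F')(X, w) = Mul(Rational(-1, 3), -10) = Rational(10, 3))
Function('j')(p) = Add(5, Mul(-1, p))
Function('K')(t) = Add(5, Mul(-1, Pow(Add(-4, t), -1)))
Mul(Add(45945, Function('K')(Function('F')(-9, -1))), Add(20067, 19692)) = Mul(Add(45945, Mul(Pow(Add(-4, Rational(10, 3)), -1), Add(-21, Mul(5, Rational(10, 3))))), Add(20067, 19692)) = Mul(Add(45945, Mul(Pow(Rational(-2, 3), -1), Add(-21, Rational(50, 3)))), 39759) = Mul(Add(45945, Mul(Rational(-3, 2), Rational(-13, 3))), 39759) = Mul(Add(45945, Rational(13, 2)), 39759) = Mul(Rational(91903, 2), 39759) = Rational(3653971377, 2)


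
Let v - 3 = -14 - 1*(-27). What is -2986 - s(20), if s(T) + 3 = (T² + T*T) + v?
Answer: -3799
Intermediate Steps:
v = 16 (v = 3 + (-14 - 1*(-27)) = 3 + (-14 + 27) = 3 + 13 = 16)
s(T) = 13 + 2*T² (s(T) = -3 + ((T² + T*T) + 16) = -3 + ((T² + T²) + 16) = -3 + (2*T² + 16) = -3 + (16 + 2*T²) = 13 + 2*T²)
-2986 - s(20) = -2986 - (13 + 2*20²) = -2986 - (13 + 2*400) = -2986 - (13 + 800) = -2986 - 1*813 = -2986 - 813 = -3799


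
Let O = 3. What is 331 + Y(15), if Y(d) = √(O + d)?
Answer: 331 + 3*√2 ≈ 335.24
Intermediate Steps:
Y(d) = √(3 + d)
331 + Y(15) = 331 + √(3 + 15) = 331 + √18 = 331 + 3*√2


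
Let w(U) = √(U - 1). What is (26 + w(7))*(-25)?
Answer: -650 - 25*√6 ≈ -711.24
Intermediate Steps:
w(U) = √(-1 + U)
(26 + w(7))*(-25) = (26 + √(-1 + 7))*(-25) = (26 + √6)*(-25) = -650 - 25*√6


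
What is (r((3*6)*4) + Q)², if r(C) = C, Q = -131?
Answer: 3481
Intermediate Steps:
(r((3*6)*4) + Q)² = ((3*6)*4 - 131)² = (18*4 - 131)² = (72 - 131)² = (-59)² = 3481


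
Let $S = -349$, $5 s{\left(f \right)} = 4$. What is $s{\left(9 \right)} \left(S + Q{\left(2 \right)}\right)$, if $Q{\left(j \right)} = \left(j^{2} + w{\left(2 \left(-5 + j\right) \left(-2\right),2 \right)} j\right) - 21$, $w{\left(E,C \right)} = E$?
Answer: $- \frac{1368}{5} \approx -273.6$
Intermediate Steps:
$s{\left(f \right)} = \frac{4}{5}$ ($s{\left(f \right)} = \frac{1}{5} \cdot 4 = \frac{4}{5}$)
$Q{\left(j \right)} = -21 + j^{2} + j \left(20 - 4 j\right)$ ($Q{\left(j \right)} = \left(j^{2} + 2 \left(-5 + j\right) \left(-2\right) j\right) - 21 = \left(j^{2} + \left(-10 + 2 j\right) \left(-2\right) j\right) - 21 = \left(j^{2} + \left(20 - 4 j\right) j\right) - 21 = \left(j^{2} + j \left(20 - 4 j\right)\right) - 21 = -21 + j^{2} + j \left(20 - 4 j\right)$)
$s{\left(9 \right)} \left(S + Q{\left(2 \right)}\right) = \frac{4 \left(-349 - \left(-19 + 12\right)\right)}{5} = \frac{4 \left(-349 - -7\right)}{5} = \frac{4 \left(-349 + 7\right)}{5} = \frac{4}{5} \left(-342\right) = - \frac{1368}{5}$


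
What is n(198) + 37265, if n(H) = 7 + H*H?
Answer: 76476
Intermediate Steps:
n(H) = 7 + H²
n(198) + 37265 = (7 + 198²) + 37265 = (7 + 39204) + 37265 = 39211 + 37265 = 76476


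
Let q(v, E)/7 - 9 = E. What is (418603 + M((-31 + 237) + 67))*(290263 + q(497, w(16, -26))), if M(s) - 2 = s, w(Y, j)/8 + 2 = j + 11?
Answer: 121212402372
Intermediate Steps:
w(Y, j) = 72 + 8*j (w(Y, j) = -16 + 8*(j + 11) = -16 + 8*(11 + j) = -16 + (88 + 8*j) = 72 + 8*j)
q(v, E) = 63 + 7*E
M(s) = 2 + s
(418603 + M((-31 + 237) + 67))*(290263 + q(497, w(16, -26))) = (418603 + (2 + ((-31 + 237) + 67)))*(290263 + (63 + 7*(72 + 8*(-26)))) = (418603 + (2 + (206 + 67)))*(290263 + (63 + 7*(72 - 208))) = (418603 + (2 + 273))*(290263 + (63 + 7*(-136))) = (418603 + 275)*(290263 + (63 - 952)) = 418878*(290263 - 889) = 418878*289374 = 121212402372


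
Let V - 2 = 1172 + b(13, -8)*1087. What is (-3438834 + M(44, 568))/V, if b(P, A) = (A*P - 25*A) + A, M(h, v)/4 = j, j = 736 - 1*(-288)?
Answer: -1717369/48415 ≈ -35.472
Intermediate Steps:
j = 1024 (j = 736 + 288 = 1024)
M(h, v) = 4096 (M(h, v) = 4*1024 = 4096)
b(P, A) = -24*A + A*P (b(P, A) = (-25*A + A*P) + A = -24*A + A*P)
V = 96830 (V = 2 + (1172 - 8*(-24 + 13)*1087) = 2 + (1172 - 8*(-11)*1087) = 2 + (1172 + 88*1087) = 2 + (1172 + 95656) = 2 + 96828 = 96830)
(-3438834 + M(44, 568))/V = (-3438834 + 4096)/96830 = -3434738*1/96830 = -1717369/48415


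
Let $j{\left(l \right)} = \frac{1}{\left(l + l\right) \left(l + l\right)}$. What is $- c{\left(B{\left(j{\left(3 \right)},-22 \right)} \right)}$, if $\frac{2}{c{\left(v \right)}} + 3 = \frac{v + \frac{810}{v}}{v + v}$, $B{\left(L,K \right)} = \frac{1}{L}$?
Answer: $\frac{32}{35} \approx 0.91429$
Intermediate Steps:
$j{\left(l \right)} = \frac{1}{4 l^{2}}$ ($j{\left(l \right)} = \frac{1}{2 l 2 l} = \frac{1}{4 l^{2}}$)
$c{\left(v \right)} = \frac{2}{-3 + \frac{v + \frac{810}{v}}{2 v}}$ ($c{\left(v \right)} = \frac{2}{-3 + \frac{v + \frac{810}{v}}{v + v}} = \frac{2}{-3 + \frac{v + \frac{810}{v}}{2 v}}$)
$- c{\left(B{\left(j{\left(3 \right)},-22 \right)} \right)} = - \frac{\left(-4\right) \left(\frac{1}{\frac{1}{4} \cdot \frac{1}{9}}\right)^{2}}{-810 + 5 \left(\frac{1}{\frac{1}{4} \cdot \frac{1}{9}}\right)^{2}} = - \frac{\left(-4\right) \left(\frac{1}{\frac{1}{36}}\right)^{2}}{-810 + 5 \left(\frac{1}{\frac{1}{36}}\right)^{2}} = - \frac{\left(-4\right) 36^{2}}{-810 + 5 \cdot 36^{2}} = - \frac{\left(-4\right) 1296}{-810 + 5 \cdot 1296} = - \frac{\left(-4\right) 1296}{-810 + 6480} = - \frac{\left(-4\right) 1296}{5670} = \left(-1\right) \left(- \frac{32}{35}\right) = \frac{32}{35}$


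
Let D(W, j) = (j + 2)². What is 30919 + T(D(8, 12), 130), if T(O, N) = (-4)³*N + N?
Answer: 22729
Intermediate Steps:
D(W, j) = (2 + j)²
T(O, N) = -63*N (T(O, N) = -64*N + N = -63*N)
30919 + T(D(8, 12), 130) = 30919 - 63*130 = 30919 - 8190 = 22729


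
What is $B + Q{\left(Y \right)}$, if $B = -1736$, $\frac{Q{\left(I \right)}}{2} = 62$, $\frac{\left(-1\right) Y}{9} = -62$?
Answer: $-1612$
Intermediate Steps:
$Y = 558$ ($Y = \left(-9\right) \left(-62\right) = 558$)
$Q{\left(I \right)} = 124$ ($Q{\left(I \right)} = 2 \cdot 62 = 124$)
$B + Q{\left(Y \right)} = -1736 + 124 = -1612$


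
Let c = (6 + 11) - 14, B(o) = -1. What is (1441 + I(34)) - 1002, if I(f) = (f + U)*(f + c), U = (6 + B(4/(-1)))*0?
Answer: 1697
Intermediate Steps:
c = 3 (c = 17 - 14 = 3)
U = 0 (U = (6 - 1)*0 = 5*0 = 0)
I(f) = f*(3 + f) (I(f) = (f + 0)*(f + 3) = f*(3 + f))
(1441 + I(34)) - 1002 = (1441 + 34*(3 + 34)) - 1002 = (1441 + 34*37) - 1002 = (1441 + 1258) - 1002 = 2699 - 1002 = 1697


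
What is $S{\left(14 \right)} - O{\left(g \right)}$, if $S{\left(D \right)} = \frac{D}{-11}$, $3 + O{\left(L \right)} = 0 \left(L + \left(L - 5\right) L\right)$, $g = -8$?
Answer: $\frac{19}{11} \approx 1.7273$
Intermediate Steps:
$O{\left(L \right)} = -3$ ($O{\left(L \right)} = -3 + 0 \left(L + \left(L - 5\right) L\right) = -3 + 0 \left(L + \left(-5 + L\right) L\right) = -3 + 0 \left(L + L \left(-5 + L\right)\right) = -3 + 0 = -3$)
$S{\left(D \right)} = - \frac{D}{11}$ ($S{\left(D \right)} = D \left(- \frac{1}{11}\right) = - \frac{D}{11}$)
$S{\left(14 \right)} - O{\left(g \right)} = \left(- \frac{1}{11}\right) 14 - -3 = - \frac{14}{11} + 3 = \frac{19}{11}$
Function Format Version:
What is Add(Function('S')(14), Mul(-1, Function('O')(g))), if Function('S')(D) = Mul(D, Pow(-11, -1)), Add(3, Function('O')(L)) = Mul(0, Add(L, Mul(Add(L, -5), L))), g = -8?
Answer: Rational(19, 11) ≈ 1.7273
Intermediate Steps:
Function('O')(L) = -3 (Function('O')(L) = Add(-3, Mul(0, Add(L, Mul(Add(L, -5), L)))) = Add(-3, Mul(0, Add(L, Mul(Add(-5, L), L)))) = Add(-3, Mul(0, Add(L, Mul(L, Add(-5, L))))) = Add(-3, 0) = -3)
Function('S')(D) = Mul(Rational(-1, 11), D) (Function('S')(D) = Mul(D, Rational(-1, 11)) = Mul(Rational(-1, 11), D))
Add(Function('S')(14), Mul(-1, Function('O')(g))) = Add(Mul(Rational(-1, 11), 14), Mul(-1, -3)) = Add(Rational(-14, 11), 3) = Rational(19, 11)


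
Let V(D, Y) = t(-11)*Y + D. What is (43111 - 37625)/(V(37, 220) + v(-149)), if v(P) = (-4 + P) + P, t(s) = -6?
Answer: -5486/1585 ≈ -3.4612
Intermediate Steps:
V(D, Y) = D - 6*Y (V(D, Y) = -6*Y + D = D - 6*Y)
v(P) = -4 + 2*P
(43111 - 37625)/(V(37, 220) + v(-149)) = (43111 - 37625)/((37 - 6*220) + (-4 + 2*(-149))) = 5486/((37 - 1320) + (-4 - 298)) = 5486/(-1283 - 302) = 5486/(-1585) = 5486*(-1/1585) = -5486/1585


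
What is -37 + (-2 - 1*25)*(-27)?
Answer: 692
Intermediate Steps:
-37 + (-2 - 1*25)*(-27) = -37 + (-2 - 25)*(-27) = -37 - 27*(-27) = -37 + 729 = 692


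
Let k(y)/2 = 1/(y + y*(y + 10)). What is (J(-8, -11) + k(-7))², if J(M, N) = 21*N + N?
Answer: 11485321/196 ≈ 58599.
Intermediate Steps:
J(M, N) = 22*N
k(y) = 2/(y + y*(10 + y)) (k(y) = 2/(y + y*(y + 10)) = 2/(y + y*(10 + y)))
(J(-8, -11) + k(-7))² = (22*(-11) + 2/(-7*(11 - 7)))² = (-242 + 2*(-⅐)/4)² = (-242 + 2*(-⅐)*(¼))² = (-242 - 1/14)² = (-3389/14)² = 11485321/196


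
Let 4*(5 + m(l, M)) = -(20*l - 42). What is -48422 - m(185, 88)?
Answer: -95005/2 ≈ -47503.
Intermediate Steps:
m(l, M) = 11/2 - 5*l (m(l, M) = -5 + (-(20*l - 42))/4 = -5 + (-(-42 + 20*l))/4 = -5 + (42 - 20*l)/4 = -5 + (21/2 - 5*l) = 11/2 - 5*l)
-48422 - m(185, 88) = -48422 - (11/2 - 5*185) = -48422 - (11/2 - 925) = -48422 - 1*(-1839/2) = -48422 + 1839/2 = -95005/2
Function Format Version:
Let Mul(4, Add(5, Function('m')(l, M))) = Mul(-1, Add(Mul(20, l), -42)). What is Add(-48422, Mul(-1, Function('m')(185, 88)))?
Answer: Rational(-95005, 2) ≈ -47503.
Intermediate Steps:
Function('m')(l, M) = Add(Rational(11, 2), Mul(-5, l)) (Function('m')(l, M) = Add(-5, Mul(Rational(1, 4), Mul(-1, Add(Mul(20, l), -42)))) = Add(-5, Mul(Rational(1, 4), Mul(-1, Add(-42, Mul(20, l))))) = Add(-5, Mul(Rational(1, 4), Add(42, Mul(-20, l)))) = Add(-5, Add(Rational(21, 2), Mul(-5, l))) = Add(Rational(11, 2), Mul(-5, l)))
Add(-48422, Mul(-1, Function('m')(185, 88))) = Add(-48422, Mul(-1, Add(Rational(11, 2), Mul(-5, 185)))) = Add(-48422, Mul(-1, Add(Rational(11, 2), -925))) = Add(-48422, Mul(-1, Rational(-1839, 2))) = Add(-48422, Rational(1839, 2)) = Rational(-95005, 2)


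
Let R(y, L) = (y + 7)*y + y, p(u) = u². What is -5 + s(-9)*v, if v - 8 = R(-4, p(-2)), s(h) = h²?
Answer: -653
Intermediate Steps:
R(y, L) = y + y*(7 + y) (R(y, L) = (7 + y)*y + y = y*(7 + y) + y = y + y*(7 + y))
v = -8 (v = 8 - 4*(8 - 4) = 8 - 4*4 = 8 - 16 = -8)
-5 + s(-9)*v = -5 + (-9)²*(-8) = -5 + 81*(-8) = -5 - 648 = -653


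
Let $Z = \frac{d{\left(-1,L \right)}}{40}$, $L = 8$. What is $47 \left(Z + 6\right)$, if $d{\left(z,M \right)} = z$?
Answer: $\frac{11233}{40} \approx 280.83$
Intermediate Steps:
$Z = - \frac{1}{40} \approx -0.025$
$47 \left(Z + 6\right) = 47 \left(- \frac{1}{40} + 6\right) = 47 \cdot \frac{239}{40} = \frac{11233}{40}$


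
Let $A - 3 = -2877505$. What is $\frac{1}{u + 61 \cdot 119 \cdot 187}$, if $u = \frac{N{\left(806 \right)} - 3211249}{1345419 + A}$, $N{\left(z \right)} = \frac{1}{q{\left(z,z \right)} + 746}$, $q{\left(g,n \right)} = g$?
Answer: $\frac{2377792816}{3227699419459775} \approx 7.3668 \cdot 10^{-7}$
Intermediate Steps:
$A = -2877502$ ($A = 3 - 2877505 = -2877502$)
$N{\left(z \right)} = \frac{1}{746 + z}$ ($N{\left(z \right)} = \frac{1}{z + 746} = \frac{1}{746 + z}$)
$u = \frac{4983858447}{2377792816}$ ($u = \frac{\frac{1}{746 + 806} - 3211249}{1345419 - 2877502} = \frac{\frac{1}{1552} - 3211249}{-1532083} = \left(\frac{1}{1552} - 3211249\right) \left(- \frac{1}{1532083}\right) = \left(- \frac{4983858447}{1552}\right) \left(- \frac{1}{1532083}\right) = \frac{4983858447}{2377792816} \approx 2.096$)
$\frac{1}{u + 61 \cdot 119 \cdot 187} = \frac{1}{\frac{4983858447}{2377792816} + 61 \cdot 119 \cdot 187} = \frac{1}{\frac{4983858447}{2377792816} + 7259 \cdot 187} = \frac{1}{\frac{4983858447}{2377792816} + 1357433} = \frac{1}{\frac{3227699419459775}{2377792816}} = \frac{2377792816}{3227699419459775}$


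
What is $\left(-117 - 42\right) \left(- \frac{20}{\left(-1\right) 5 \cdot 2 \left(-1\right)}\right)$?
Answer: $318$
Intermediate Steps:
$\left(-117 - 42\right) \left(- \frac{20}{\left(-1\right) 5 \cdot 2 \left(-1\right)}\right) = - 159 \left(- \frac{20}{\left(-5\right) 2 \left(-1\right)}\right) = - 159 \left(- \frac{20}{\left(-10\right) \left(-1\right)}\right) = - 159 \left(- \frac{20}{10}\right) = - 159 \left(\left(-20\right) \frac{1}{10}\right) = \left(-159\right) \left(-2\right) = 318$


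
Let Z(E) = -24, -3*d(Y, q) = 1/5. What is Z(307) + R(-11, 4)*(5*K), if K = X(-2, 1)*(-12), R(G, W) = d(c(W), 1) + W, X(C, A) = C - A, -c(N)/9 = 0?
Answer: 684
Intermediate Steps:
c(N) = 0 (c(N) = -9*0 = 0)
d(Y, q) = -1/15 (d(Y, q) = -⅓/5 = -⅓*⅕ = -1/15)
R(G, W) = -1/15 + W
K = 36 (K = (-2 - 1*1)*(-12) = (-2 - 1)*(-12) = -3*(-12) = 36)
Z(307) + R(-11, 4)*(5*K) = -24 + (-1/15 + 4)*(5*36) = -24 + (59/15)*180 = -24 + 708 = 684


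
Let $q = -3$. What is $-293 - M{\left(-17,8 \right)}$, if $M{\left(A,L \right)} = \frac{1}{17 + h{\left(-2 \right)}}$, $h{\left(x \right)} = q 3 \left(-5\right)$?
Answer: $- \frac{18167}{62} \approx -293.02$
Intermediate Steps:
$h{\left(x \right)} = 45$ ($h{\left(x \right)} = \left(-3\right) 3 \left(-5\right) = \left(-9\right) \left(-5\right) = 45$)
$M{\left(A,L \right)} = \frac{1}{62}$ ($M{\left(A,L \right)} = \frac{1}{17 + 45} = \frac{1}{62}$)
$-293 - M{\left(-17,8 \right)} = -293 - \frac{1}{62} = - \frac{18167}{62}$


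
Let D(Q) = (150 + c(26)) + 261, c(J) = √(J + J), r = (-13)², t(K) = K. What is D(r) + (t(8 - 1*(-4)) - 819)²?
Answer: 651660 + 2*√13 ≈ 6.5167e+5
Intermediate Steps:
r = 169
c(J) = √2*√J (c(J) = √(2*J) = √2*√J)
D(Q) = 411 + 2*√13 (D(Q) = (150 + √2*√26) + 261 = (150 + 2*√13) + 261 = 411 + 2*√13)
D(r) + (t(8 - 1*(-4)) - 819)² = (411 + 2*√13) + ((8 - 1*(-4)) - 819)² = (411 + 2*√13) + ((8 + 4) - 819)² = (411 + 2*√13) + (12 - 819)² = (411 + 2*√13) + (-807)² = (411 + 2*√13) + 651249 = 651660 + 2*√13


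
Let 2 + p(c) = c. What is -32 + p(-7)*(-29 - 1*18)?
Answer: 391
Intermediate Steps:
p(c) = -2 + c
-32 + p(-7)*(-29 - 1*18) = -32 + (-2 - 7)*(-29 - 1*18) = -32 - 9*(-29 - 18) = -32 - 9*(-47) = -32 + 423 = 391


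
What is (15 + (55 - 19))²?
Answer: 2601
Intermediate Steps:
(15 + (55 - 19))² = (15 + 36)² = 51² = 2601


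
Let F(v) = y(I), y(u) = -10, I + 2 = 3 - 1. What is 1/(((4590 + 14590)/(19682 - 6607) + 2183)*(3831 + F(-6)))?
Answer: 2615/21827007801 ≈ 1.1981e-7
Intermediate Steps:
I = 0 (I = -2 + (3 - 1) = -2 + 2 = 0)
F(v) = -10
1/(((4590 + 14590)/(19682 - 6607) + 2183)*(3831 + F(-6))) = 1/(((4590 + 14590)/(19682 - 6607) + 2183)*(3831 - 10)) = 1/((19180/13075 + 2183)*3821) = 1/((19180*(1/13075) + 2183)*3821) = 1/((3836/2615 + 2183)*3821) = 1/((5712381/2615)*3821) = 1/(21827007801/2615) = 2615/21827007801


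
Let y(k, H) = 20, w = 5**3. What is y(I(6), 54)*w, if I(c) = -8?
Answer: 2500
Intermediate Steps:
w = 125
y(I(6), 54)*w = 20*125 = 2500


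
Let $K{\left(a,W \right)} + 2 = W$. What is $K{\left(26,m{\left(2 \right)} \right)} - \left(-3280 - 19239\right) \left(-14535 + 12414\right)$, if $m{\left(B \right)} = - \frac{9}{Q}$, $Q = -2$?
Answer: $- \frac{95525593}{2} \approx -4.7763 \cdot 10^{7}$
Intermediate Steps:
$m{\left(B \right)} = \frac{9}{2}$ ($m{\left(B \right)} = - \frac{9}{-2} = \left(-9\right) \left(- \frac{1}{2}\right) = \frac{9}{2}$)
$K{\left(a,W \right)} = -2 + W$
$K{\left(26,m{\left(2 \right)} \right)} - \left(-3280 - 19239\right) \left(-14535 + 12414\right) = \left(-2 + \frac{9}{2}\right) - \left(-3280 - 19239\right) \left(-14535 + 12414\right) = \frac{5}{2} - \left(-22519\right) \left(-2121\right) = \frac{5}{2} - 47762799 = - \frac{95525593}{2}$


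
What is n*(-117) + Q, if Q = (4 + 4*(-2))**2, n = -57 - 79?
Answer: 15928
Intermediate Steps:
n = -136
Q = 16 (Q = (4 - 8)**2 = (-4)**2 = 16)
n*(-117) + Q = -136*(-117) + 16 = 15912 + 16 = 15928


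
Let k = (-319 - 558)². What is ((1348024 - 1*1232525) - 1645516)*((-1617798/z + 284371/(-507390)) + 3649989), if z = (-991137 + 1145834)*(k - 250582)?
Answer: -75766706921099765040053118959/13567213725254670 ≈ -5.5845e+12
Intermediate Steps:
k = 769129 (k = (-877)² = 769129)
z = 80217665259 (z = (-991137 + 1145834)*(769129 - 250582) = 154697*518547 = 80217665259)
((1348024 - 1*1232525) - 1645516)*((-1617798/z + 284371/(-507390)) + 3649989) = ((1348024 - 1*1232525) - 1645516)*((-1617798/80217665259 + 284371/(-507390)) + 3649989) = ((1348024 - 1232525) - 1645516)*((-1617798*1/80217665259 + 284371*(-1/507390)) + 3649989) = (115499 - 1645516)*((-539266/26739221753 - 284371/507390) + 3649989) = -1530017*(-7604132847298103/13567213725254670 + 3649989) = -1530017*49520173253695720400527/13567213725254670 = -75766706921099765040053118959/13567213725254670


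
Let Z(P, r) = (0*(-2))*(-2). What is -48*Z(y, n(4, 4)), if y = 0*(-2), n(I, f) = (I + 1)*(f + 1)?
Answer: 0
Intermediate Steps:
n(I, f) = (1 + I)*(1 + f)
y = 0
Z(P, r) = 0 (Z(P, r) = 0*(-2) = 0)
-48*Z(y, n(4, 4)) = -48*0 = -16*0 = 0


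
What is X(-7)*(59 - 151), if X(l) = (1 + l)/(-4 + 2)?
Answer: -276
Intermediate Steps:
X(l) = -1/2 - l/2 (X(l) = (1 + l)/(-2) = (1 + l)*(-1/2) = -1/2 - l/2)
X(-7)*(59 - 151) = (-1/2 - 1/2*(-7))*(59 - 151) = (-1/2 + 7/2)*(-92) = 3*(-92) = -276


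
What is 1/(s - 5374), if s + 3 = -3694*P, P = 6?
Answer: -1/27541 ≈ -3.6309e-5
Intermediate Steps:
s = -22167 (s = -3 - 3694*6 = -3 - 22164 = -22167)
1/(s - 5374) = 1/(-22167 - 5374) = 1/(-27541) = -1/27541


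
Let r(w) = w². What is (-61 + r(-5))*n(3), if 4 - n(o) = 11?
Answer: 252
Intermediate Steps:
n(o) = -7 (n(o) = 4 - 1*11 = 4 - 11 = -7)
(-61 + r(-5))*n(3) = (-61 + (-5)²)*(-7) = (-61 + 25)*(-7) = -36*(-7) = 252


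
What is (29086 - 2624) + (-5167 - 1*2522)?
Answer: 18773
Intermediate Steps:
(29086 - 2624) + (-5167 - 1*2522) = 26462 + (-5167 - 2522) = 26462 - 7689 = 18773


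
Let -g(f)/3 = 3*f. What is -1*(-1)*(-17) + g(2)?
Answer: -35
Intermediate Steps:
g(f) = -9*f
-1*(-1)*(-17) + g(2) = -1*(-1)*(-17) - 9*2 = 1*(-17) - 18 = -17 - 18 = -35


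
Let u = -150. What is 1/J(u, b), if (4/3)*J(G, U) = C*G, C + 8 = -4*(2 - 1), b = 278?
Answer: 1/1350 ≈ 0.00074074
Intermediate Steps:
C = -12 (C = -8 - 4*(2 - 1) = -8 - 4*1 = -8 - 4 = -12)
J(G, U) = -9*G (J(G, U) = 3*(-12*G)/4 = -9*G)
1/J(u, b) = 1/(-9*(-150)) = 1/1350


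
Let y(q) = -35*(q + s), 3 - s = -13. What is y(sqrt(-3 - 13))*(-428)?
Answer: 239680 + 59920*I ≈ 2.3968e+5 + 59920.0*I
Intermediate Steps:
s = 16 (s = 3 - 1*(-13) = 3 + 13 = 16)
y(q) = -560 - 35*q (y(q) = -35*(q + 16) = -35*(16 + q) = -560 - 35*q)
y(sqrt(-3 - 13))*(-428) = (-560 - 35*sqrt(-3 - 13))*(-428) = (-560 - 140*I)*(-428) = 239680 + 59920*I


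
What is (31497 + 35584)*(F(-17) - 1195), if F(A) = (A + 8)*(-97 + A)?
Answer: -11336689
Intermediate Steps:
F(A) = (-97 + A)*(8 + A) (F(A) = (8 + A)*(-97 + A) = (-97 + A)*(8 + A))
(31497 + 35584)*(F(-17) - 1195) = (31497 + 35584)*((-776 + (-17)**2 - 89*(-17)) - 1195) = 67081*((-776 + 289 + 1513) - 1195) = 67081*(1026 - 1195) = 67081*(-169) = -11336689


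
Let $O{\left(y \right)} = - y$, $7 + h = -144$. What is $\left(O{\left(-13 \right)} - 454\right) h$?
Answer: $66591$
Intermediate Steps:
$h = -151$ ($h = -7 - 144 = -151$)
$\left(O{\left(-13 \right)} - 454\right) h = \left(\left(-1\right) \left(-13\right) - 454\right) \left(-151\right) = \left(13 - 454\right) \left(-151\right) = \left(-441\right) \left(-151\right) = 66591$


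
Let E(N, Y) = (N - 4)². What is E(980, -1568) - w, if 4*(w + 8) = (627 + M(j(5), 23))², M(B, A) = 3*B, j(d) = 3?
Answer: 851460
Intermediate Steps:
E(N, Y) = (-4 + N)²
w = 101116 (w = -8 + (627 + 3*3)²/4 = -8 + (627 + 9)²/4 = -8 + (¼)*636² = -8 + (¼)*404496 = -8 + 101124 = 101116)
E(980, -1568) - w = (-4 + 980)² - 1*101116 = 976² - 101116 = 952576 - 101116 = 851460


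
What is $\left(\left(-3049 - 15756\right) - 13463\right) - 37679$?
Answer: $-69947$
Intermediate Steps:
$\left(\left(-3049 - 15756\right) - 13463\right) - 37679 = \left(-18805 - 13463\right) - 37679 = -32268 - 37679 = -69947$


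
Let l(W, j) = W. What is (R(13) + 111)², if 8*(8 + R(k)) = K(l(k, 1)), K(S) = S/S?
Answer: 680625/64 ≈ 10635.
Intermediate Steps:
K(S) = 1
R(k) = -63/8 (R(k) = -8 + (⅛)*1 = -8 + ⅛ = -63/8)
(R(13) + 111)² = (-63/8 + 111)² = (825/8)² = 680625/64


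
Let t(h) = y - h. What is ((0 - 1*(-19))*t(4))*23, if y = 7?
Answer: 1311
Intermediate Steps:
t(h) = 7 - h
((0 - 1*(-19))*t(4))*23 = ((0 - 1*(-19))*(7 - 1*4))*23 = ((0 + 19)*(7 - 4))*23 = (19*3)*23 = 57*23 = 1311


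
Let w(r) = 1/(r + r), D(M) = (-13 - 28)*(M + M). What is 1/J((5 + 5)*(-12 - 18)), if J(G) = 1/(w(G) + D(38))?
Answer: -1869601/600 ≈ -3116.0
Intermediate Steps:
D(M) = -82*M
w(r) = 1/(2*r)
J(G) = 1/(-3116 + 1/(2*G)) (J(G) = 1/(1/(2*G) - 82*38) = 1/(1/(2*G) - 3116) = 1/(-3116 + 1/(2*G)))
1/J((5 + 5)*(-12 - 18)) = 1/(-2*(5 + 5)*(-12 - 18)/(-1 + 6232*((5 + 5)*(-12 - 18)))) = 1/(-2*10*(-30)/(-1 + 6232*(10*(-30)))) = 1/(-2*(-300)/(-1 + 6232*(-300))) = 1/(-2*(-300)/(-1 - 1869600)) = 1/(-2*(-300)/(-1869601)) = 1/(-2*(-300)*(-1/1869601)) = 1/(-600/1869601) = -1869601/600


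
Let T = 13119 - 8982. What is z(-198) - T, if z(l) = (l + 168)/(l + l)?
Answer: -273037/66 ≈ -4136.9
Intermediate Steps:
T = 4137
z(l) = (168 + l)/(2*l) (z(l) = (168 + l)/((2*l)) = (168 + l)*(1/(2*l)) = (168 + l)/(2*l))
z(-198) - T = (½)*(168 - 198)/(-198) - 1*4137 = (½)*(-1/198)*(-30) - 4137 = 5/66 - 4137 = -273037/66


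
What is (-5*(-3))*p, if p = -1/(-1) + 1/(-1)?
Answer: 0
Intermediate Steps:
p = 0 (p = -1*(-1) + 1*(-1) = 1 - 1 = 0)
(-5*(-3))*p = -5*(-3)*0 = 15*0 = 0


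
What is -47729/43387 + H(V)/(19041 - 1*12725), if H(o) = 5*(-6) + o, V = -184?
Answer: -155370591/137016146 ≈ -1.1340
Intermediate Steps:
H(o) = -30 + o
-47729/43387 + H(V)/(19041 - 1*12725) = -47729/43387 + (-30 - 184)/(19041 - 1*12725) = -47729*1/43387 - 214/(19041 - 12725) = -47729/43387 - 214/6316 = -47729/43387 - 214*1/6316 = -47729/43387 - 107/3158 = -155370591/137016146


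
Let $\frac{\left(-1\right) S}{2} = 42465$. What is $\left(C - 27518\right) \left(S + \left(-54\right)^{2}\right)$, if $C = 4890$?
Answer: $1855812792$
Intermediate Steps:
$S = -84930$ ($S = \left(-2\right) 42465 = -84930$)
$\left(C - 27518\right) \left(S + \left(-54\right)^{2}\right) = \left(4890 - 27518\right) \left(-84930 + \left(-54\right)^{2}\right) = - 22628 \left(-84930 + 2916\right) = \left(-22628\right) \left(-82014\right) = 1855812792$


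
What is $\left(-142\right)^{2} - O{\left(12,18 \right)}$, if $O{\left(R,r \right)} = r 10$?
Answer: $19984$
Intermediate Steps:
$O{\left(R,r \right)} = 10 r$
$\left(-142\right)^{2} - O{\left(12,18 \right)} = \left(-142\right)^{2} - 10 \cdot 18 = 20164 - 180 = 19984$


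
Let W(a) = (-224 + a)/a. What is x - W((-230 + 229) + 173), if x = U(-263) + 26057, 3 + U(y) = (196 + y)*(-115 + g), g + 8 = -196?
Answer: 2039374/43 ≈ 47427.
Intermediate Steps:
g = -204 (g = -8 - 196 = -204)
U(y) = -62527 - 319*y (U(y) = -3 + (196 + y)*(-115 - 204) = -3 + (196 + y)*(-319) = -3 + (-62524 - 319*y) = -62527 - 319*y)
W(a) = (-224 + a)/a
x = 47427 (x = (-62527 - 319*(-263)) + 26057 = (-62527 + 83897) + 26057 = 21370 + 26057 = 47427)
x - W((-230 + 229) + 173) = 47427 - (-224 + ((-230 + 229) + 173))/((-230 + 229) + 173) = 47427 - (-224 + (-1 + 173))/(-1 + 173) = 47427 - (-224 + 172)/172 = 47427 - (-52)/172 = 47427 - 1*(-13/43) = 47427 + 13/43 = 2039374/43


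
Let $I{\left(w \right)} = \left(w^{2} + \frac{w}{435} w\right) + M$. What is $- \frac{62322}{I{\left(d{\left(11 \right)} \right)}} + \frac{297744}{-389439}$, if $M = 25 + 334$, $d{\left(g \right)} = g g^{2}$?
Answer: $- \frac{80193952932638}{100287910815693} \approx -0.79964$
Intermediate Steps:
$d{\left(g \right)} = g^{3}$
$M = 359$
$I{\left(w \right)} = 359 + \frac{436 w^{2}}{435}$ ($I{\left(w \right)} = \left(w^{2} + \frac{w}{435} w\right) + 359 = \left(w^{2} + \frac{w^{2}}{435}\right) + 359 = \frac{436 w^{2}}{435} + 359 = 359 + \frac{436 w^{2}}{435}$)
$- \frac{62322}{I{\left(d{\left(11 \right)} \right)}} + \frac{297744}{-389439} = - \frac{62322}{359 + \frac{436 \left(11^{3}\right)^{2}}{435}} + \frac{297744}{-389439} = - \frac{62322}{359 + \frac{436 \cdot 1331^{2}}{435}} + 297744 \left(- \frac{1}{389439}\right) = - \frac{62322}{359 + \frac{436}{435} \cdot 1771561} - \frac{99248}{129813} = - \frac{62322}{359 + \frac{772400596}{435}} - \frac{99248}{129813} = - \frac{62322}{\frac{772556761}{435}} - \frac{99248}{129813} = \left(-62322\right) \frac{435}{772556761} - \frac{99248}{129813} = - \frac{27110070}{772556761} - \frac{99248}{129813} = - \frac{80193952932638}{100287910815693}$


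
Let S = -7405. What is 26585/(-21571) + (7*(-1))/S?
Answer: -196710928/159733255 ≈ -1.2315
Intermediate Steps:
26585/(-21571) + (7*(-1))/S = 26585/(-21571) + (7*(-1))/(-7405) = 26585*(-1/21571) - 7*(-1/7405) = -26585/21571 + 7/7405 = -196710928/159733255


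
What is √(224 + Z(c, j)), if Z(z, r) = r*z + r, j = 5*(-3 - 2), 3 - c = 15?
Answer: √499 ≈ 22.338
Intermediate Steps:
c = -12 (c = 3 - 1*15 = 3 - 15 = -12)
j = -25 (j = 5*(-5) = -25)
Z(z, r) = r + r*z
√(224 + Z(c, j)) = √(224 - 25*(1 - 12)) = √(224 - 25*(-11)) = √(224 + 275) = √499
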